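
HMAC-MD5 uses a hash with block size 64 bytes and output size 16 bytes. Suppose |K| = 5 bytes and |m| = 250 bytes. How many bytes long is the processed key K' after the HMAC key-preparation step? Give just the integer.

Key is 5 ≤ 64 bytes, zero-padded: |K'| = 64.

64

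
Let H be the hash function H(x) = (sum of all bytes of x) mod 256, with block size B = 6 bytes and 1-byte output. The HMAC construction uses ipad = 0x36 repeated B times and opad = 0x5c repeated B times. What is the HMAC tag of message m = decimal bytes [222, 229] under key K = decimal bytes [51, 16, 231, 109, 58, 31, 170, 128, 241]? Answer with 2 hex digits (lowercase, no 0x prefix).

Key decimal bytes [51, 16, 231, 109, 58, 31, 170, 128, 241] = 33 10 e7 6d 3a 1f aa 80 f1 is 9 bytes > B = 6, so hash it first: H(key) = 0b, then zero-pad to 6 bytes: K' = 0b 00 00 00 00 00.
K' ⊕ ipad = 3d 36 36 36 36 36.  K' ⊕ opad = 57 5c 5c 5c 5c 5c.
Inner input = (K'⊕ipad) ∥ m = 3d 36 36 36 36 36 ∥ de e5.
Inner hash: sum = 61+54+54+54+54+54+222+229 = 782; mod 256 = 14 → 0e.
Outer input = (K'⊕opad) ∥ inner = 57 5c 5c 5c 5c 5c ∥ 0e.
Outer hash (tag): sum = 87+92+92+92+92+92+14 = 561; mod 256 = 49 → 31.

31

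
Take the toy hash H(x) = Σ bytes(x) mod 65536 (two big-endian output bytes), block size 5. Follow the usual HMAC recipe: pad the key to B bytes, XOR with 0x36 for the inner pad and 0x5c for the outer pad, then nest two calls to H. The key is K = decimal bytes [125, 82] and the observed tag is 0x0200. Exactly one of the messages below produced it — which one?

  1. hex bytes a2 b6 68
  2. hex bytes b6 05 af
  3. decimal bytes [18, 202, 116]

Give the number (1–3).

Key decimal bytes [125, 82] = 7d 52 is 2 bytes ≤ B = 5; zero-pad to 5 bytes: K' = 7d 52 00 00 00.
K' ⊕ ipad = 4b 64 36 36 36; K' ⊕ opad = 21 0e 5c 5c 5c.
m1: inner = H(4b 64 36 36 36 a2 b6 68) = 03 11; tag = H(21 0e 5c 5c 5c 03 11) = 0157
m2: inner = H(4b 64 36 36 36 b6 05 af) = 02 bb; tag = H(21 0e 5c 5c 5c 02 bb) = 0200 ← matches
m3: inner = H(4b 64 36 36 36 12 ca 74) = 02 a1; tag = H(21 0e 5c 5c 5c 02 a1) = 01e6

2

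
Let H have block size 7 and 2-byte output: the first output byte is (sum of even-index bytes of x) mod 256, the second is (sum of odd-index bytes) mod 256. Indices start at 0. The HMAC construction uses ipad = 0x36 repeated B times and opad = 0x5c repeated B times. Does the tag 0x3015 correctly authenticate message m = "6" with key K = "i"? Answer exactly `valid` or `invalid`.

invalid

Key "i" = 69 is 1 byte ≤ B = 7; zero-pad to 7 bytes: K' = 69 00 00 00 00 00 00.
K' ⊕ ipad = 5f 36 36 36 36 36 36; K' ⊕ opad = 35 5c 5c 5c 5c 5c 5c.
Inner hash: even-index sum = 257 mod 256 = 1; odd-index sum = 216 mod 256 = 216 → 01 d8.
Outer hash (recomputed tag): even-index sum = 545 mod 256 = 33; odd-index sum = 277 mod 256 = 21 → 21 15.
Recomputed tag = 2115; claimed = 3015 → mismatch.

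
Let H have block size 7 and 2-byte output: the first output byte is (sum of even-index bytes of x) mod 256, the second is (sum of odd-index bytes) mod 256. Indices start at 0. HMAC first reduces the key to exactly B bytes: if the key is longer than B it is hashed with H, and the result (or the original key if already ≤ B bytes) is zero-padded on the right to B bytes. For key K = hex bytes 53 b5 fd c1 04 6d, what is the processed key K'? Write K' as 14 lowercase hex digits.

53b5fdc1046d00

Key hex bytes 53 b5 fd c1 04 6d is 6 bytes ≤ B = 7; zero-pad to 7 bytes: K' = 53 b5 fd c1 04 6d 00.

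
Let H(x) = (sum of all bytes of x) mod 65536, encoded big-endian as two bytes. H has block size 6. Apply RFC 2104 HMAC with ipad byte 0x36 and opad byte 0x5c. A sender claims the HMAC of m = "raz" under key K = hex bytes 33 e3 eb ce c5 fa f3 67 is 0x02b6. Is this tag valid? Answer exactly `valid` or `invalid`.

Key hex bytes 33 e3 eb ce c5 fa f3 67 is 8 bytes > B = 6, so hash it first: H(key) = 05 e8, then zero-pad to 6 bytes: K' = 05 e8 00 00 00 00.
K' ⊕ ipad = 33 de 36 36 36 36; K' ⊕ opad = 59 b4 5c 5c 5c 5c.
Inner hash: sum = 51+222+54+54+54+54+114+97+122 = 822 → 03 36.
Outer hash (recomputed tag): sum = 89+180+92+92+92+92+3+54 = 694 → 02 b6.
Recomputed tag = 02b6; claimed = 02b6 → match.

valid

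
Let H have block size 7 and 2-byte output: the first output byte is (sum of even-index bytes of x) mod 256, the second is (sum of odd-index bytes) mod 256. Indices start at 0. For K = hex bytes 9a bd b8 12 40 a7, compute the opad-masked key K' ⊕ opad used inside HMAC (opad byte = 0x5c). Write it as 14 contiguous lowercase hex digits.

c6e1e44e1cfb5c

Key hex bytes 9a bd b8 12 40 a7 is 6 bytes ≤ B = 7; zero-pad to 7 bytes: K' = 9a bd b8 12 40 a7 00.
XOR each byte with 0x5c: 9a⊕5c=c6, bd⊕5c=e1, b8⊕5c=e4, 12⊕5c=4e, 40⊕5c=1c, a7⊕5c=fb, 00⊕5c=5c.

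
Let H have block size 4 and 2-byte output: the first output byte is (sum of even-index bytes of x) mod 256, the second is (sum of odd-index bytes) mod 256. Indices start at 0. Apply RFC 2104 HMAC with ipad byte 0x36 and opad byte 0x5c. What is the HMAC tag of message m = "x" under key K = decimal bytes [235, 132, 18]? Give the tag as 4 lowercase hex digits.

7e1c

Key decimal bytes [235, 132, 18] = eb 84 12 is 3 bytes ≤ B = 4; zero-pad to 4 bytes: K' = eb 84 12 00.
K' ⊕ ipad = dd b2 24 36.  K' ⊕ opad = b7 d8 4e 5c.
Inner input = (K'⊕ipad) ∥ m = dd b2 24 36 ∥ 78.
Inner hash: even-index sum = 377 mod 256 = 121; odd-index sum = 232 mod 256 = 232 → 79 e8.
Outer input = (K'⊕opad) ∥ inner = b7 d8 4e 5c ∥ 79 e8.
Outer hash (tag): even-index sum = 382 mod 256 = 126; odd-index sum = 540 mod 256 = 28 → 7e 1c.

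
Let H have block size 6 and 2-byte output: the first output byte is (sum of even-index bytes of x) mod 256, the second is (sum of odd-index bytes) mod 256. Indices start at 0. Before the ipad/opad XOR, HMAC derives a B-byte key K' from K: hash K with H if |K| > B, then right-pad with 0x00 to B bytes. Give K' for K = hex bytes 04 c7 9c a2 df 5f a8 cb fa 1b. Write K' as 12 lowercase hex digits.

|K| = 10 > B = 6, so first hash the key.
H(K): even-index sum = 801 mod 256 = 33; odd-index sum = 686 mod 256 = 174 → 21 ae.
Zero-pad H(K) = 21 ae to 6 bytes: K' = 21 ae 00 00 00 00.

21ae00000000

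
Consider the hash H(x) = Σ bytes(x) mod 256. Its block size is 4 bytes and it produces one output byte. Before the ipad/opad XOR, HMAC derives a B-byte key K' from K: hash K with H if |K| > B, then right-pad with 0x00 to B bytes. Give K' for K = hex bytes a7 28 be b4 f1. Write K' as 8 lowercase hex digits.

32000000

|K| = 5 > B = 4, so first hash the key.
H(K): sum = 167+40+190+180+241 = 818; mod 256 = 50 → 32.
Zero-pad H(K) = 32 to 4 bytes: K' = 32 00 00 00.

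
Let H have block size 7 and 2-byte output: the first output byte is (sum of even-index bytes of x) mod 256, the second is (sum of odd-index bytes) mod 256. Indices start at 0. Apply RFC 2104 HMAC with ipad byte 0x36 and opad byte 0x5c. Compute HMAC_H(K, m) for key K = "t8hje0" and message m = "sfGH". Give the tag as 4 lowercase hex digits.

1bdd

Key "t8hje0" = 74 38 68 6a 65 30 is 6 bytes ≤ B = 7; zero-pad to 7 bytes: K' = 74 38 68 6a 65 30 00.
K' ⊕ ipad = 42 0e 5e 5c 53 06 36.  K' ⊕ opad = 28 64 34 36 39 6c 5c.
Inner input = (K'⊕ipad) ∥ m = 42 0e 5e 5c 53 06 36 ∥ 73 66 47 48.
Inner hash: even-index sum = 471 mod 256 = 215; odd-index sum = 298 mod 256 = 42 → d7 2a.
Outer input = (K'⊕opad) ∥ inner = 28 64 34 36 39 6c 5c ∥ d7 2a.
Outer hash (tag): even-index sum = 283 mod 256 = 27; odd-index sum = 477 mod 256 = 221 → 1b dd.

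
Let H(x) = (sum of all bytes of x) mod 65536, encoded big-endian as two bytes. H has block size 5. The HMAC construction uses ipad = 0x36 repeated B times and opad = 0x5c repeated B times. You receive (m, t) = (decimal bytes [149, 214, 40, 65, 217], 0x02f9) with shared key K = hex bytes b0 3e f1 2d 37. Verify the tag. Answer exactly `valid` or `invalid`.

valid

Key hex bytes b0 3e f1 2d 37 is exactly B = 5 bytes: K' = b0 3e f1 2d 37.
K' ⊕ ipad = 86 08 c7 1b 01; K' ⊕ opad = ec 62 ad 71 6b.
Inner hash: sum = 134+8+199+27+1+149+214+40+65+217 = 1054 → 04 1e.
Outer hash (recomputed tag): sum = 236+98+173+113+107+4+30 = 761 → 02 f9.
Recomputed tag = 02f9; claimed = 02f9 → match.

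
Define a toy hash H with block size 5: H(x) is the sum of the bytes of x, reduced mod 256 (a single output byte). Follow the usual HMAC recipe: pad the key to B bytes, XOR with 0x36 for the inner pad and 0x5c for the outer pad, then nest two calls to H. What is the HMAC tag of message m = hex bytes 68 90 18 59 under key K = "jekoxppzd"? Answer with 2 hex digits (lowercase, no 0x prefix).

Key "jekoxppzd" = 6a 65 6b 6f 78 70 70 7a 64 is 9 bytes > B = 5, so hash it first: H(key) = df, then zero-pad to 5 bytes: K' = df 00 00 00 00.
K' ⊕ ipad = e9 36 36 36 36.  K' ⊕ opad = 83 5c 5c 5c 5c.
Inner input = (K'⊕ipad) ∥ m = e9 36 36 36 36 ∥ 68 90 18 59.
Inner hash: sum = 233+54+54+54+54+104+144+24+89 = 810; mod 256 = 42 → 2a.
Outer input = (K'⊕opad) ∥ inner = 83 5c 5c 5c 5c ∥ 2a.
Outer hash (tag): sum = 131+92+92+92+92+42 = 541; mod 256 = 29 → 1d.

1d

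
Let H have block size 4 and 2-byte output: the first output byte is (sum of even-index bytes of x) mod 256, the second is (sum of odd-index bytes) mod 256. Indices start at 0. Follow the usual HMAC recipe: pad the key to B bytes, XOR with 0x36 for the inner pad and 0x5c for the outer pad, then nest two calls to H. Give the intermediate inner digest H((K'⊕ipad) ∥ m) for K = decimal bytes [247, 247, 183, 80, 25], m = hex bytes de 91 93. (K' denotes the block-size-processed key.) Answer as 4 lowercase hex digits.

Key decimal bytes [247, 247, 183, 80, 25] = f7 f7 b7 50 19 is 5 bytes > B = 4, so hash it first: H(key) = c7 47, then zero-pad to 4 bytes: K' = c7 47 00 00.
K' ⊕ ipad = f1 71 36 36.
Inner input = f1 71 36 36 ∥ de 91 93.
Inner hash: even-index sum = 664 mod 256 = 152; odd-index sum = 312 mod 256 = 56 → 98 38.

9838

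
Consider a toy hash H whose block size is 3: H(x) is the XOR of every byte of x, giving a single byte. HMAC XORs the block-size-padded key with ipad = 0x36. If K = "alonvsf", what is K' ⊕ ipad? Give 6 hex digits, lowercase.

Key "alonvsf" = 61 6c 6f 6e 76 73 66 is 7 bytes > B = 3, so hash it first: H(key) = 6f, then zero-pad to 3 bytes: K' = 6f 00 00.
XOR each byte with 0x36: 6f⊕36=59, 00⊕36=36, 00⊕36=36.

593636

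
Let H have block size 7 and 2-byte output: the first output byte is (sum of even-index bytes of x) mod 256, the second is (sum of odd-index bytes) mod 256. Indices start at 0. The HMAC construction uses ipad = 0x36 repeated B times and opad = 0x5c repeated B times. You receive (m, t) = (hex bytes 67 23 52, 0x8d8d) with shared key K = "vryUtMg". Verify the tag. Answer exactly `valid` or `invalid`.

valid

Key "vryUtMg" = 76 72 79 55 74 4d 67 is exactly B = 7 bytes: K' = 76 72 79 55 74 4d 67.
K' ⊕ ipad = 40 44 4f 63 42 7b 51; K' ⊕ opad = 2a 2e 25 09 28 11 3b.
Inner hash: even-index sum = 325 mod 256 = 69; odd-index sum = 475 mod 256 = 219 → 45 db.
Outer hash (recomputed tag): even-index sum = 397 mod 256 = 141; odd-index sum = 141 mod 256 = 141 → 8d 8d.
Recomputed tag = 8d8d; claimed = 8d8d → match.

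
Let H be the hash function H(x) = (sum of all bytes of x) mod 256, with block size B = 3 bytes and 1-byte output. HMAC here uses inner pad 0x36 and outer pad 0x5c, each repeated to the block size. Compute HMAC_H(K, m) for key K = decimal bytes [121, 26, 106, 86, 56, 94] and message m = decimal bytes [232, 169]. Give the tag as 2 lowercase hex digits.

Key decimal bytes [121, 26, 106, 86, 56, 94] = 79 1a 6a 56 38 5e is 6 bytes > B = 3, so hash it first: H(key) = e9, then zero-pad to 3 bytes: K' = e9 00 00.
K' ⊕ ipad = df 36 36.  K' ⊕ opad = b5 5c 5c.
Inner input = (K'⊕ipad) ∥ m = df 36 36 ∥ e8 a9.
Inner hash: sum = 223+54+54+232+169 = 732; mod 256 = 220 → dc.
Outer input = (K'⊕opad) ∥ inner = b5 5c 5c ∥ dc.
Outer hash (tag): sum = 181+92+92+220 = 585; mod 256 = 73 → 49.

49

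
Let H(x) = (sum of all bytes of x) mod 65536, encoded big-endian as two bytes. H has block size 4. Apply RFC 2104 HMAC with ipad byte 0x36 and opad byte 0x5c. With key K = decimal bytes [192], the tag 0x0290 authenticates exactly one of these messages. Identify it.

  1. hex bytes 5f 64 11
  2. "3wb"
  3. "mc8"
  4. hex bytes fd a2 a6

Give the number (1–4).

Key decimal bytes [192] = c0 is 1 byte ≤ B = 4; zero-pad to 4 bytes: K' = c0 00 00 00.
K' ⊕ ipad = f6 36 36 36; K' ⊕ opad = 9c 5c 5c 5c.
m1: inner = H(f6 36 36 36 5f 64 11) = 02 6c; tag = H(9c 5c 5c 5c 02 6c) = 021e
m2: inner = H(f6 36 36 36 33 77 62) = 02 a4; tag = H(9c 5c 5c 5c 02 a4) = 0256
m3: inner = H(f6 36 36 36 6d 63 38) = 02 a0; tag = H(9c 5c 5c 5c 02 a0) = 0252
m4: inner = H(f6 36 36 36 fd a2 a6) = 03 dd; tag = H(9c 5c 5c 5c 03 dd) = 0290 ← matches

4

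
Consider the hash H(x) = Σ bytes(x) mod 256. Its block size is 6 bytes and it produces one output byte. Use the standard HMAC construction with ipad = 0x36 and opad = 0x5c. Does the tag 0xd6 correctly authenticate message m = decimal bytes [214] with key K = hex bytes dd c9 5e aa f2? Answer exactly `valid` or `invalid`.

Key hex bytes dd c9 5e aa f2 is 5 bytes ≤ B = 6; zero-pad to 6 bytes: K' = dd c9 5e aa f2 00.
K' ⊕ ipad = eb ff 68 9c c4 36; K' ⊕ opad = 81 95 02 f6 ae 5c.
Inner hash: sum = 235+255+104+156+196+54+214 = 1214; mod 256 = 190 → be.
Outer hash (recomputed tag): sum = 129+149+2+246+174+92+190 = 982; mod 256 = 214 → d6.
Recomputed tag = d6; claimed = d6 → match.

valid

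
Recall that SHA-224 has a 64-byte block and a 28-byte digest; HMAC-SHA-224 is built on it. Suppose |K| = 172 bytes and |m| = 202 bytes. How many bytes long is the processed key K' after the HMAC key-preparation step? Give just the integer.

64

Key is 172 > 64 bytes, so it is hashed to 28 bytes then zero-padded to 64: |K'| = 64.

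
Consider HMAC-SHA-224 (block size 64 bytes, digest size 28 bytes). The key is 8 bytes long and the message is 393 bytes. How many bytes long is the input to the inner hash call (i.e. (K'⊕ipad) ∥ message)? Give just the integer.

457

Key is 8 ≤ 64 bytes, zero-padded: |K'| = 64.
Inner input = (K'⊕ipad) ∥ m → 64 + 393 = 457 bytes.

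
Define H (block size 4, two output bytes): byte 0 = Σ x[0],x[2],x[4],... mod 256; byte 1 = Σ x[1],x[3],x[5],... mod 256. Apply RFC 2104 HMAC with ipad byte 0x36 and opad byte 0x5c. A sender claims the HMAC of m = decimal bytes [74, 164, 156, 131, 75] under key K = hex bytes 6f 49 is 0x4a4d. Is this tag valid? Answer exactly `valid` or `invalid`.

invalid

Key hex bytes 6f 49 is 2 bytes ≤ B = 4; zero-pad to 4 bytes: K' = 6f 49 00 00.
K' ⊕ ipad = 59 7f 36 36; K' ⊕ opad = 33 15 5c 5c.
Inner hash: even-index sum = 448 mod 256 = 192; odd-index sum = 476 mod 256 = 220 → c0 dc.
Outer hash (recomputed tag): even-index sum = 335 mod 256 = 79; odd-index sum = 333 mod 256 = 77 → 4f 4d.
Recomputed tag = 4f4d; claimed = 4a4d → mismatch.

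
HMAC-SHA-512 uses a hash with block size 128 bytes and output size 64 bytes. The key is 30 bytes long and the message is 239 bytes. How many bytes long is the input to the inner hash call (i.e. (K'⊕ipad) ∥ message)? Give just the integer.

Key is 30 ≤ 128 bytes, zero-padded: |K'| = 128.
Inner input = (K'⊕ipad) ∥ m → 128 + 239 = 367 bytes.

367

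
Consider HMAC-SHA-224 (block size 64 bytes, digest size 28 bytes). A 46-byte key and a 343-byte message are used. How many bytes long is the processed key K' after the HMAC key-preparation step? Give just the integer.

64

Key is 46 ≤ 64 bytes, zero-padded: |K'| = 64.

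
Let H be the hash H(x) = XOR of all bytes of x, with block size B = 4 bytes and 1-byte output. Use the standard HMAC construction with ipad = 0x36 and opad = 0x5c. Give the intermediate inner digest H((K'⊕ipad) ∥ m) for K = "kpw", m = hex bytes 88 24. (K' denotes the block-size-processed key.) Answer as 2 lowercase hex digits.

c0

Key "kpw" = 6b 70 77 is 3 bytes ≤ B = 4; zero-pad to 4 bytes: K' = 6b 70 77 00.
K' ⊕ ipad = 5d 46 41 36.
Inner input = 5d 46 41 36 ∥ 88 24.
Inner hash: XOR 5d⊕46⊕41⊕36⊕88⊕24 = c0.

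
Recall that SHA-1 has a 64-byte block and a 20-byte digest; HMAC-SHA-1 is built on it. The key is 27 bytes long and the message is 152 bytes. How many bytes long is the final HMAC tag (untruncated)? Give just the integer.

20

The tag is one SHA-1 digest: 20 bytes.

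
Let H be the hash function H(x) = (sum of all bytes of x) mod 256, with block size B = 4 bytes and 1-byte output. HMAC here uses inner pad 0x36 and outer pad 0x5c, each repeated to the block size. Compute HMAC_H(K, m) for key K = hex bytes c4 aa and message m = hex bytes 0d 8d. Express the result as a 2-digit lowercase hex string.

da

Key hex bytes c4 aa is 2 bytes ≤ B = 4; zero-pad to 4 bytes: K' = c4 aa 00 00.
K' ⊕ ipad = f2 9c 36 36.  K' ⊕ opad = 98 f6 5c 5c.
Inner input = (K'⊕ipad) ∥ m = f2 9c 36 36 ∥ 0d 8d.
Inner hash: sum = 242+156+54+54+13+141 = 660; mod 256 = 148 → 94.
Outer input = (K'⊕opad) ∥ inner = 98 f6 5c 5c ∥ 94.
Outer hash (tag): sum = 152+246+92+92+148 = 730; mod 256 = 218 → da.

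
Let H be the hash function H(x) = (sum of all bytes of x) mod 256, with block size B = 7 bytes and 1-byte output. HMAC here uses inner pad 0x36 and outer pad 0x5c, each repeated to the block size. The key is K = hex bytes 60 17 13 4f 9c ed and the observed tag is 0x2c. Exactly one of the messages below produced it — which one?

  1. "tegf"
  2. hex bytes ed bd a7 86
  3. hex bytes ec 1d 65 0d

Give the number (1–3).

Key hex bytes 60 17 13 4f 9c ed is 6 bytes ≤ B = 7; zero-pad to 7 bytes: K' = 60 17 13 4f 9c ed 00.
K' ⊕ ipad = 56 21 25 79 aa db 36; K' ⊕ opad = 3c 4b 4f 13 c0 b1 5c.
m1: inner = H(56 21 25 79 aa db 36 74 65 67 66) = 76; tag = H(3c 4b 4f 13 c0 b1 5c 76) = 2c ← matches
m2: inner = H(56 21 25 79 aa db 36 ed bd a7 86) = a7; tag = H(3c 4b 4f 13 c0 b1 5c a7) = 5d
m3: inner = H(56 21 25 79 aa db 36 ec 1d 65 0d) = 4b; tag = H(3c 4b 4f 13 c0 b1 5c 4b) = 01

1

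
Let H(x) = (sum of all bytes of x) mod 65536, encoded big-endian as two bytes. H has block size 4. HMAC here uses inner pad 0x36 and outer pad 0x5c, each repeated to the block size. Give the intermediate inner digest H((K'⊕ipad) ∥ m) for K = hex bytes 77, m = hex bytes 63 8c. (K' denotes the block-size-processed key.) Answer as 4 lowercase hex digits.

Key hex bytes 77 is 1 byte ≤ B = 4; zero-pad to 4 bytes: K' = 77 00 00 00.
K' ⊕ ipad = 41 36 36 36.
Inner input = 41 36 36 36 ∥ 63 8c.
Inner hash: sum = 65+54+54+54+99+140 = 466 → 01 d2.

01d2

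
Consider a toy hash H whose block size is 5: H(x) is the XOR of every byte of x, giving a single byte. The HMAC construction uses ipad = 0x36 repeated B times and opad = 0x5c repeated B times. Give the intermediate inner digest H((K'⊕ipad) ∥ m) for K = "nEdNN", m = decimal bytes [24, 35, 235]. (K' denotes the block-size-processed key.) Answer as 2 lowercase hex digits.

a9

Key "nEdNN" = 6e 45 64 4e 4e is exactly B = 5 bytes: K' = 6e 45 64 4e 4e.
K' ⊕ ipad = 58 73 52 78 78.
Inner input = 58 73 52 78 78 ∥ 18 23 eb.
Inner hash: XOR 58⊕73⊕52⊕78⊕78⊕18⊕23⊕eb = a9.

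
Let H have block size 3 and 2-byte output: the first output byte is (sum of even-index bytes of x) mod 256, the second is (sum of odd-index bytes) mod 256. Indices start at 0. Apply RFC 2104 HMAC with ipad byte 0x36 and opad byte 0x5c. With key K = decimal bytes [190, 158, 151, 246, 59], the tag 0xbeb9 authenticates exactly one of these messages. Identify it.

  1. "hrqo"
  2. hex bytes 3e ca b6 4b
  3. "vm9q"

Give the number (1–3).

Key decimal bytes [190, 158, 151, 246, 59] = be 9e 97 f6 3b is 5 bytes > B = 3, so hash it first: H(key) = 90 94, then zero-pad to 3 bytes: K' = 90 94 00.
K' ⊕ ipad = a6 a2 36; K' ⊕ opad = cc c8 5c.
m1: inner = H(a6 a2 36 68 72 71 6f) = bd 7b; tag = H(cc c8 5c bd 7b) = a385
m2: inner = H(a6 a2 36 3e ca b6 4b) = f1 96; tag = H(cc c8 5c f1 96) = beb9 ← matches
m3: inner = H(a6 a2 36 76 6d 39 71) = ba 51; tag = H(cc c8 5c ba 51) = 7982

2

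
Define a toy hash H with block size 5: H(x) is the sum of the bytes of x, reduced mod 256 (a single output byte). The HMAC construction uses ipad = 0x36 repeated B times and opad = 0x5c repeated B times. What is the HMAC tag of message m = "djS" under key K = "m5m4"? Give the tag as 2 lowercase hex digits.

a1

Key "m5m4" = 6d 35 6d 34 is 4 bytes ≤ B = 5; zero-pad to 5 bytes: K' = 6d 35 6d 34 00.
K' ⊕ ipad = 5b 03 5b 02 36.  K' ⊕ opad = 31 69 31 68 5c.
Inner input = (K'⊕ipad) ∥ m = 5b 03 5b 02 36 ∥ 64 6a 53.
Inner hash: sum = 91+3+91+2+54+100+106+83 = 530; mod 256 = 18 → 12.
Outer input = (K'⊕opad) ∥ inner = 31 69 31 68 5c ∥ 12.
Outer hash (tag): sum = 49+105+49+104+92+18 = 417; mod 256 = 161 → a1.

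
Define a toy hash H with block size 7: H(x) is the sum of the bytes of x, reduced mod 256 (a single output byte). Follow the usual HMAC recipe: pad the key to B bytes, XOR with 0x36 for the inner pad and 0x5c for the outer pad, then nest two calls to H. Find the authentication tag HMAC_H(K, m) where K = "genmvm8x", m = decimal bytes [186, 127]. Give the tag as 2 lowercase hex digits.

Key "genmvm8x" = 67 65 6e 6d 76 6d 38 78 is 8 bytes > B = 7, so hash it first: H(key) = 3a, then zero-pad to 7 bytes: K' = 3a 00 00 00 00 00 00.
K' ⊕ ipad = 0c 36 36 36 36 36 36.  K' ⊕ opad = 66 5c 5c 5c 5c 5c 5c.
Inner input = (K'⊕ipad) ∥ m = 0c 36 36 36 36 36 36 ∥ ba 7f.
Inner hash: sum = 12+54+54+54+54+54+54+186+127 = 649; mod 256 = 137 → 89.
Outer input = (K'⊕opad) ∥ inner = 66 5c 5c 5c 5c 5c 5c ∥ 89.
Outer hash (tag): sum = 102+92+92+92+92+92+92+137 = 791; mod 256 = 23 → 17.

17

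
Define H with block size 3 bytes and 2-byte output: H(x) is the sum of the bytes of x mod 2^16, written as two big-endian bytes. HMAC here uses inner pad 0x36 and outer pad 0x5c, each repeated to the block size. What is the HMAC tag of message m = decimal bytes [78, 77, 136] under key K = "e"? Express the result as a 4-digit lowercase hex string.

Key "e" = 65 is 1 byte ≤ B = 3; zero-pad to 3 bytes: K' = 65 00 00.
K' ⊕ ipad = 53 36 36.  K' ⊕ opad = 39 5c 5c.
Inner input = (K'⊕ipad) ∥ m = 53 36 36 ∥ 4e 4d 88.
Inner hash: sum = 83+54+54+78+77+136 = 482 → 01 e2.
Outer input = (K'⊕opad) ∥ inner = 39 5c 5c ∥ 01 e2.
Outer hash (tag): sum = 57+92+92+1+226 = 468 → 01 d4.

01d4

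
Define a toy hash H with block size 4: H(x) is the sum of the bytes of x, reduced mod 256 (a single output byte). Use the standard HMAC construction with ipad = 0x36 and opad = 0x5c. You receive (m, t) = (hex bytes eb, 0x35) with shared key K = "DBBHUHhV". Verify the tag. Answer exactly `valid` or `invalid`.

Key "DBBHUHhV" = 44 42 42 48 55 48 68 56 is 8 bytes > B = 4, so hash it first: H(key) = 6b, then zero-pad to 4 bytes: K' = 6b 00 00 00.
K' ⊕ ipad = 5d 36 36 36; K' ⊕ opad = 37 5c 5c 5c.
Inner hash: sum = 93+54+54+54+235 = 490; mod 256 = 234 → ea.
Outer hash (recomputed tag): sum = 55+92+92+92+234 = 565; mod 256 = 53 → 35.
Recomputed tag = 35; claimed = 35 → match.

valid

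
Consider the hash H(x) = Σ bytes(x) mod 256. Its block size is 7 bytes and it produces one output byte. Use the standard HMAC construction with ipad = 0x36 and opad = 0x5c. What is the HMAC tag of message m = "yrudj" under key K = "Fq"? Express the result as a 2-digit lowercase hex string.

06

Key "Fq" = 46 71 is 2 bytes ≤ B = 7; zero-pad to 7 bytes: K' = 46 71 00 00 00 00 00.
K' ⊕ ipad = 70 47 36 36 36 36 36.  K' ⊕ opad = 1a 2d 5c 5c 5c 5c 5c.
Inner input = (K'⊕ipad) ∥ m = 70 47 36 36 36 36 36 ∥ 79 72 75 64 6a.
Inner hash: sum = 112+71+54+54+54+54+54+121+114+117+100+106 = 1011; mod 256 = 243 → f3.
Outer input = (K'⊕opad) ∥ inner = 1a 2d 5c 5c 5c 5c 5c ∥ f3.
Outer hash (tag): sum = 26+45+92+92+92+92+92+243 = 774; mod 256 = 6 → 06.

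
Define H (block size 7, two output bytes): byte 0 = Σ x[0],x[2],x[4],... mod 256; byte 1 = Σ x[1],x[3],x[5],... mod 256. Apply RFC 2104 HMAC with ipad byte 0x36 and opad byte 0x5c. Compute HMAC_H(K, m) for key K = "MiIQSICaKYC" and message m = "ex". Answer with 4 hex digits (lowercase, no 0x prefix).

563f

Key "MiIQSICaKYC" = 4d 69 49 51 53 49 43 61 4b 59 43 is 11 bytes > B = 7, so hash it first: H(key) = ba bd, then zero-pad to 7 bytes: K' = ba bd 00 00 00 00 00.
K' ⊕ ipad = 8c 8b 36 36 36 36 36.  K' ⊕ opad = e6 e1 5c 5c 5c 5c 5c.
Inner input = (K'⊕ipad) ∥ m = 8c 8b 36 36 36 36 36 ∥ 65 78.
Inner hash: even-index sum = 422 mod 256 = 166; odd-index sum = 348 mod 256 = 92 → a6 5c.
Outer input = (K'⊕opad) ∥ inner = e6 e1 5c 5c 5c 5c 5c ∥ a6 5c.
Outer hash (tag): even-index sum = 598 mod 256 = 86; odd-index sum = 575 mod 256 = 63 → 56 3f.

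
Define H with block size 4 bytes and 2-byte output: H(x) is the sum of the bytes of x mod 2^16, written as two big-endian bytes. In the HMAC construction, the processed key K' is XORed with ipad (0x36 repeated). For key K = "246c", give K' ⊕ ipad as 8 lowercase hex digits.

Key "246c" = 32 34 36 63 is exactly B = 4 bytes: K' = 32 34 36 63.
XOR each byte with 0x36: 32⊕36=04, 34⊕36=02, 36⊕36=00, 63⊕36=55.

04020055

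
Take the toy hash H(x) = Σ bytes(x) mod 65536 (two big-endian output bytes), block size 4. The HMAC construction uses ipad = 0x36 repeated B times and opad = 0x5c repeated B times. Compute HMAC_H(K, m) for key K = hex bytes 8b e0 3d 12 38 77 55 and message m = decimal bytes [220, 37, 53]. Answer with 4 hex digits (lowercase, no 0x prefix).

Key hex bytes 8b e0 3d 12 38 77 55 is 7 bytes > B = 4, so hash it first: H(key) = 02 be, then zero-pad to 4 bytes: K' = 02 be 00 00.
K' ⊕ ipad = 34 88 36 36.  K' ⊕ opad = 5e e2 5c 5c.
Inner input = (K'⊕ipad) ∥ m = 34 88 36 36 ∥ dc 25 35.
Inner hash: sum = 52+136+54+54+220+37+53 = 606 → 02 5e.
Outer input = (K'⊕opad) ∥ inner = 5e e2 5c 5c ∥ 02 5e.
Outer hash (tag): sum = 94+226+92+92+2+94 = 600 → 02 58.

0258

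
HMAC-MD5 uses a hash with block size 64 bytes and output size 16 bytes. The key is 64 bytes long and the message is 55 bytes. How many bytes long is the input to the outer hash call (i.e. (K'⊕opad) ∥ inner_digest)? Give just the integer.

Key is 64 ≤ 64 bytes, zero-padded: |K'| = 64.
Outer input = (K'⊕opad) ∥ H(inner) → 64 + 16 = 80 bytes.

80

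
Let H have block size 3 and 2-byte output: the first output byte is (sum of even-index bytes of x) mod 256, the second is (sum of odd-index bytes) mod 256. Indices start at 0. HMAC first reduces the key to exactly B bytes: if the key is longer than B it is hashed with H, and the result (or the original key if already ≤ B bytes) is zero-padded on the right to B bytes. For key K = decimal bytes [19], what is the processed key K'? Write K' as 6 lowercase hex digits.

130000

Key decimal bytes [19] = 13 is 1 byte ≤ B = 3; zero-pad to 3 bytes: K' = 13 00 00.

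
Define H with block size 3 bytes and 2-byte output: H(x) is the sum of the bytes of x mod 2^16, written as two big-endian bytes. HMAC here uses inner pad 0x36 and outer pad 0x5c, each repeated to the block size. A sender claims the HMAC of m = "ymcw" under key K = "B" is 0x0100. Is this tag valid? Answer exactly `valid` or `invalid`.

invalid

Key "B" = 42 is 1 byte ≤ B = 3; zero-pad to 3 bytes: K' = 42 00 00.
K' ⊕ ipad = 74 36 36; K' ⊕ opad = 1e 5c 5c.
Inner hash: sum = 116+54+54+121+109+99+119 = 672 → 02 a0.
Outer hash (recomputed tag): sum = 30+92+92+2+160 = 376 → 01 78.
Recomputed tag = 0178; claimed = 0100 → mismatch.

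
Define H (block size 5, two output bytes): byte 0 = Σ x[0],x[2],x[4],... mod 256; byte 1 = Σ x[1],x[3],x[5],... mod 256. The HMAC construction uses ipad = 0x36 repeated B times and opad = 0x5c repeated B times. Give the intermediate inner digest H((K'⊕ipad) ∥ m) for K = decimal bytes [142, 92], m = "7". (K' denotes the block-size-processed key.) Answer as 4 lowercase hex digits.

Key decimal bytes [142, 92] = 8e 5c is 2 bytes ≤ B = 5; zero-pad to 5 bytes: K' = 8e 5c 00 00 00.
K' ⊕ ipad = b8 6a 36 36 36.
Inner input = b8 6a 36 36 36 ∥ 37.
Inner hash: even-index sum = 292 mod 256 = 36; odd-index sum = 215 mod 256 = 215 → 24 d7.

24d7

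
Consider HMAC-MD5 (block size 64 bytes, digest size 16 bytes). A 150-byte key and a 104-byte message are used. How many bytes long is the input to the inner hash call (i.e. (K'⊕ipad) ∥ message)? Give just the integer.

168

Key is 150 > 64 bytes, so it is hashed to 16 bytes then zero-padded to 64: |K'| = 64.
Inner input = (K'⊕ipad) ∥ m → 64 + 104 = 168 bytes.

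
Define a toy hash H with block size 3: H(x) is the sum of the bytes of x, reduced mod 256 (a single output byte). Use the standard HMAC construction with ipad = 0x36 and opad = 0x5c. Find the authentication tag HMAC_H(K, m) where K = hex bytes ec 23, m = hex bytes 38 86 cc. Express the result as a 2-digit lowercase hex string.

3a

Key hex bytes ec 23 is 2 bytes ≤ B = 3; zero-pad to 3 bytes: K' = ec 23 00.
K' ⊕ ipad = da 15 36.  K' ⊕ opad = b0 7f 5c.
Inner input = (K'⊕ipad) ∥ m = da 15 36 ∥ 38 86 cc.
Inner hash: sum = 218+21+54+56+134+204 = 687; mod 256 = 175 → af.
Outer input = (K'⊕opad) ∥ inner = b0 7f 5c ∥ af.
Outer hash (tag): sum = 176+127+92+175 = 570; mod 256 = 58 → 3a.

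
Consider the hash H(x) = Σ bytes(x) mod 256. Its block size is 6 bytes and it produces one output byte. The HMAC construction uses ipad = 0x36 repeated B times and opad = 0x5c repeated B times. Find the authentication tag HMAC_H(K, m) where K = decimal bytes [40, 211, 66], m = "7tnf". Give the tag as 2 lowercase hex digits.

Key decimal bytes [40, 211, 66] = 28 d3 42 is 3 bytes ≤ B = 6; zero-pad to 6 bytes: K' = 28 d3 42 00 00 00.
K' ⊕ ipad = 1e e5 74 36 36 36.  K' ⊕ opad = 74 8f 1e 5c 5c 5c.
Inner input = (K'⊕ipad) ∥ m = 1e e5 74 36 36 36 ∥ 37 74 6e 66.
Inner hash: sum = 30+229+116+54+54+54+55+116+110+102 = 920; mod 256 = 152 → 98.
Outer input = (K'⊕opad) ∥ inner = 74 8f 1e 5c 5c 5c ∥ 98.
Outer hash (tag): sum = 116+143+30+92+92+92+152 = 717; mod 256 = 205 → cd.

cd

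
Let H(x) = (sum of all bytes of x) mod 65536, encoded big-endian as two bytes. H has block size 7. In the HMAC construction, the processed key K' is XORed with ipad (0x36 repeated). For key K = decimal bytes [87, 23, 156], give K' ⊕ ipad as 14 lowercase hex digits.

6121aa36363636

Key decimal bytes [87, 23, 156] = 57 17 9c is 3 bytes ≤ B = 7; zero-pad to 7 bytes: K' = 57 17 9c 00 00 00 00.
XOR each byte with 0x36: 57⊕36=61, 17⊕36=21, 9c⊕36=aa, 00⊕36=36, 00⊕36=36, 00⊕36=36, 00⊕36=36.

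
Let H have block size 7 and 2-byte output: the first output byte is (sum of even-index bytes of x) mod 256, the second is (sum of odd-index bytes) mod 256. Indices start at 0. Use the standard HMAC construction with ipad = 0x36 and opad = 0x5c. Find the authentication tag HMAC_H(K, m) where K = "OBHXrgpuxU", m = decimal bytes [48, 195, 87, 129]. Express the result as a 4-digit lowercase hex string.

Key "OBHXrgpuxU" = 4f 42 48 58 72 67 70 75 78 55 is 10 bytes > B = 7, so hash it first: H(key) = f1 cb, then zero-pad to 7 bytes: K' = f1 cb 00 00 00 00 00.
K' ⊕ ipad = c7 fd 36 36 36 36 36.  K' ⊕ opad = ad 97 5c 5c 5c 5c 5c.
Inner input = (K'⊕ipad) ∥ m = c7 fd 36 36 36 36 36 ∥ 30 c3 57 81.
Inner hash: even-index sum = 685 mod 256 = 173; odd-index sum = 496 mod 256 = 240 → ad f0.
Outer input = (K'⊕opad) ∥ inner = ad 97 5c 5c 5c 5c 5c ∥ ad f0.
Outer hash (tag): even-index sum = 689 mod 256 = 177; odd-index sum = 508 mod 256 = 252 → b1 fc.

b1fc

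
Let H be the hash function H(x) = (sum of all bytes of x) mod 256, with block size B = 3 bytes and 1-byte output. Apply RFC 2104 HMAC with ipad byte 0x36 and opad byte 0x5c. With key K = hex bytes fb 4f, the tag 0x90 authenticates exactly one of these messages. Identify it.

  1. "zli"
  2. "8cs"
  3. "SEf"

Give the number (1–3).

3

Key hex bytes fb 4f is 2 bytes ≤ B = 3; zero-pad to 3 bytes: K' = fb 4f 00.
K' ⊕ ipad = cd 79 36; K' ⊕ opad = a7 13 5c.
m1: inner = H(cd 79 36 7a 6c 69) = cb; tag = H(a7 13 5c cb) = e1
m2: inner = H(cd 79 36 38 63 73) = 8a; tag = H(a7 13 5c 8a) = a0
m3: inner = H(cd 79 36 53 45 66) = 7a; tag = H(a7 13 5c 7a) = 90 ← matches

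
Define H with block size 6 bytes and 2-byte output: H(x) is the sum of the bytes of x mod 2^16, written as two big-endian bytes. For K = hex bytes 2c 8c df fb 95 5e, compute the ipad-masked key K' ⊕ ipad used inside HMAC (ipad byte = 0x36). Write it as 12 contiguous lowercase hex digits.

1abae9cda368

Key hex bytes 2c 8c df fb 95 5e is exactly B = 6 bytes: K' = 2c 8c df fb 95 5e.
XOR each byte with 0x36: 2c⊕36=1a, 8c⊕36=ba, df⊕36=e9, fb⊕36=cd, 95⊕36=a3, 5e⊕36=68.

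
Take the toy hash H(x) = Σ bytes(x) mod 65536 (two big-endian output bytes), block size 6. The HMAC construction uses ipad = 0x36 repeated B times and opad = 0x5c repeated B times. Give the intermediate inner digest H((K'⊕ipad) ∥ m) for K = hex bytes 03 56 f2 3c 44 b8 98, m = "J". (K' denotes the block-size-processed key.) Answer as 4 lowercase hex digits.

0184

Key hex bytes 03 56 f2 3c 44 b8 98 is 7 bytes > B = 6, so hash it first: H(key) = 03 1b, then zero-pad to 6 bytes: K' = 03 1b 00 00 00 00.
K' ⊕ ipad = 35 2d 36 36 36 36.
Inner input = 35 2d 36 36 36 36 ∥ 4a.
Inner hash: sum = 53+45+54+54+54+54+74 = 388 → 01 84.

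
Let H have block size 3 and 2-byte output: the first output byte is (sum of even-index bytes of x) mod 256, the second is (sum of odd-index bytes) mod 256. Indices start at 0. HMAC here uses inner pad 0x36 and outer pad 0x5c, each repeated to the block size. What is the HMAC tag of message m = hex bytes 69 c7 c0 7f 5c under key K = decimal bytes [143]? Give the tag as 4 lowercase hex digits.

ea91

Key decimal bytes [143] = 8f is 1 byte ≤ B = 3; zero-pad to 3 bytes: K' = 8f 00 00.
K' ⊕ ipad = b9 36 36.  K' ⊕ opad = d3 5c 5c.
Inner input = (K'⊕ipad) ∥ m = b9 36 36 ∥ 69 c7 c0 7f 5c.
Inner hash: even-index sum = 565 mod 256 = 53; odd-index sum = 443 mod 256 = 187 → 35 bb.
Outer input = (K'⊕opad) ∥ inner = d3 5c 5c ∥ 35 bb.
Outer hash (tag): even-index sum = 490 mod 256 = 234; odd-index sum = 145 mod 256 = 145 → ea 91.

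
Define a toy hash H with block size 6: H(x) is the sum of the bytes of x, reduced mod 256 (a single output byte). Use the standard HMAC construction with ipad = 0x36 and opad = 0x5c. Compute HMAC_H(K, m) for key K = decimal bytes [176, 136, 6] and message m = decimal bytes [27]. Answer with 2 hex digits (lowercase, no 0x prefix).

5f

Key decimal bytes [176, 136, 6] = b0 88 06 is 3 bytes ≤ B = 6; zero-pad to 6 bytes: K' = b0 88 06 00 00 00.
K' ⊕ ipad = 86 be 30 36 36 36.  K' ⊕ opad = ec d4 5a 5c 5c 5c.
Inner input = (K'⊕ipad) ∥ m = 86 be 30 36 36 36 ∥ 1b.
Inner hash: sum = 134+190+48+54+54+54+27 = 561; mod 256 = 49 → 31.
Outer input = (K'⊕opad) ∥ inner = ec d4 5a 5c 5c 5c ∥ 31.
Outer hash (tag): sum = 236+212+90+92+92+92+49 = 863; mod 256 = 95 → 5f.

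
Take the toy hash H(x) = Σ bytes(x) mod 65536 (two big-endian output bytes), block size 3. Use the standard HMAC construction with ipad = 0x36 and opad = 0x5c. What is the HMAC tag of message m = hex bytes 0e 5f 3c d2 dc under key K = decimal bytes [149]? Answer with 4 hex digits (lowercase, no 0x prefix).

01ea

Key decimal bytes [149] = 95 is 1 byte ≤ B = 3; zero-pad to 3 bytes: K' = 95 00 00.
K' ⊕ ipad = a3 36 36.  K' ⊕ opad = c9 5c 5c.
Inner input = (K'⊕ipad) ∥ m = a3 36 36 ∥ 0e 5f 3c d2 dc.
Inner hash: sum = 163+54+54+14+95+60+210+220 = 870 → 03 66.
Outer input = (K'⊕opad) ∥ inner = c9 5c 5c ∥ 03 66.
Outer hash (tag): sum = 201+92+92+3+102 = 490 → 01 ea.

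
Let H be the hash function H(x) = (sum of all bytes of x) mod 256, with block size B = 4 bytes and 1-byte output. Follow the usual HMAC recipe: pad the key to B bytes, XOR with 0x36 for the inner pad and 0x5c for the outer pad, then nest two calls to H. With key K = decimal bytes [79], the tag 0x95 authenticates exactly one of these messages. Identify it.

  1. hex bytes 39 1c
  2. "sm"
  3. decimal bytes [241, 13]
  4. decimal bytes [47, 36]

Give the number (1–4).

4

Key decimal bytes [79] = 4f is 1 byte ≤ B = 4; zero-pad to 4 bytes: K' = 4f 00 00 00.
K' ⊕ ipad = 79 36 36 36; K' ⊕ opad = 13 5c 5c 5c.
m1: inner = H(79 36 36 36 39 1c) = 70; tag = H(13 5c 5c 5c 70) = 97
m2: inner = H(79 36 36 36 73 6d) = fb; tag = H(13 5c 5c 5c fb) = 22
m3: inner = H(79 36 36 36 f1 0d) = 19; tag = H(13 5c 5c 5c 19) = 40
m4: inner = H(79 36 36 36 2f 24) = 6e; tag = H(13 5c 5c 5c 6e) = 95 ← matches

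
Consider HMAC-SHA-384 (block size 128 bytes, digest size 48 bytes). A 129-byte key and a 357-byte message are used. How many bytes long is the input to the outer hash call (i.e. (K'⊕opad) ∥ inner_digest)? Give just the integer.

176

Key is 129 > 128 bytes, so it is hashed to 48 bytes then zero-padded to 128: |K'| = 128.
Outer input = (K'⊕opad) ∥ H(inner) → 128 + 48 = 176 bytes.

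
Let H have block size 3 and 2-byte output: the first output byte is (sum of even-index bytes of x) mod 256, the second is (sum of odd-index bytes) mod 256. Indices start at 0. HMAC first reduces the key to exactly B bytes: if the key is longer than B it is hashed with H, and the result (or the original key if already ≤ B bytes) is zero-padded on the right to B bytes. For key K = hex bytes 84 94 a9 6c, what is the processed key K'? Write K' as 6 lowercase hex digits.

2d0000

|K| = 4 > B = 3, so first hash the key.
H(K): even-index sum = 301 mod 256 = 45; odd-index sum = 256 mod 256 = 0 → 2d 00.
Zero-pad H(K) = 2d 00 to 3 bytes: K' = 2d 00 00.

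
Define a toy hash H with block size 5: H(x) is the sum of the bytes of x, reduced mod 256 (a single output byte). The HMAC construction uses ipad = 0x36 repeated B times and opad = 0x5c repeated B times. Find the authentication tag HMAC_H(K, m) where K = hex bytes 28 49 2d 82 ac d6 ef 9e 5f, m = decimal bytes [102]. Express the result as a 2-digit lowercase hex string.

38

Key hex bytes 28 49 2d 82 ac d6 ef 9e 5f is 9 bytes > B = 5, so hash it first: H(key) = 8e, then zero-pad to 5 bytes: K' = 8e 00 00 00 00.
K' ⊕ ipad = b8 36 36 36 36.  K' ⊕ opad = d2 5c 5c 5c 5c.
Inner input = (K'⊕ipad) ∥ m = b8 36 36 36 36 ∥ 66.
Inner hash: sum = 184+54+54+54+54+102 = 502; mod 256 = 246 → f6.
Outer input = (K'⊕opad) ∥ inner = d2 5c 5c 5c 5c ∥ f6.
Outer hash (tag): sum = 210+92+92+92+92+246 = 824; mod 256 = 56 → 38.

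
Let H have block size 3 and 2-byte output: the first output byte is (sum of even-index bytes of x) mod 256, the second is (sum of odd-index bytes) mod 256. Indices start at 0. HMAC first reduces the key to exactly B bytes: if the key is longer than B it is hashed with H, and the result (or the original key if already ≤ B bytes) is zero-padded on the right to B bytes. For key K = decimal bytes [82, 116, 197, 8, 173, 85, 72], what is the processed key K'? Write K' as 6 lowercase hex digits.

0cd100

|K| = 7 > B = 3, so first hash the key.
H(K): even-index sum = 524 mod 256 = 12; odd-index sum = 209 mod 256 = 209 → 0c d1.
Zero-pad H(K) = 0c d1 to 3 bytes: K' = 0c d1 00.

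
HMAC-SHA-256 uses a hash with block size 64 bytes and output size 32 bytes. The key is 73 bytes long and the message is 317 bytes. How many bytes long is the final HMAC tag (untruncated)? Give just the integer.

32

The tag is one SHA-256 digest: 32 bytes.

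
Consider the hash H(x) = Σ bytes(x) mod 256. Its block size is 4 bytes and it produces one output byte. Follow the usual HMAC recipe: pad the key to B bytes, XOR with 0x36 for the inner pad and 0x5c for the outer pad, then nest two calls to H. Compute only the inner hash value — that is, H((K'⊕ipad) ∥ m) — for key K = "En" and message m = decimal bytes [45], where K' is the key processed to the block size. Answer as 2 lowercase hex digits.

Key "En" = 45 6e is 2 bytes ≤ B = 4; zero-pad to 4 bytes: K' = 45 6e 00 00.
K' ⊕ ipad = 73 58 36 36.
Inner input = 73 58 36 36 ∥ 2d.
Inner hash: sum = 115+88+54+54+45 = 356; mod 256 = 100 → 64.

64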